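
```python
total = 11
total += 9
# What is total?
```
Trace:
  total=11
  total=20

Final answer: 20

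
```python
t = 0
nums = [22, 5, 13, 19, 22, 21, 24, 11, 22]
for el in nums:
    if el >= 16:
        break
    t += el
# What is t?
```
Trace:
  t=0
  t=0, el=22

Final answer: 0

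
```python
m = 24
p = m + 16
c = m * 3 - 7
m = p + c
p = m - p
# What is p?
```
Trace:
  m=24
  m=24, p=40
  m=24, p=40, c=65
  m=105, p=40, c=65
  m=105, p=65, c=65

Final answer: 65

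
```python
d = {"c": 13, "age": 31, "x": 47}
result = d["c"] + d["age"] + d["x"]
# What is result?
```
Trace:
  d={'c': 13, 'age': 31, 'x': 47}
  d={'c': 13, 'age': 31, 'x': 47}, result=91

Final answer: 91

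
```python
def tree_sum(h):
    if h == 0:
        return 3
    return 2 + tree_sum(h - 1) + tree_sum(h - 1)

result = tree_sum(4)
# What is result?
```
Call trace (a repeated sub-call is expanded the first time; later identical calls just restate its return value):
tree_sum(h=4)
  tree_sum(h=3)
    tree_sum(h=2)
      tree_sum(h=1)
        tree_sum(h=0)
        -> return 3
        tree_sum(h=0)
        -> return 3
      -> return 8
      tree_sum(h=1) -> return 8  (same call as traced above)
    -> return 18
    tree_sum(h=2) -> return 18  (same call as traced above)
  -> return 38
  tree_sum(h=3) -> return 38  (same call as traced above)
-> return 78

Final answer: 78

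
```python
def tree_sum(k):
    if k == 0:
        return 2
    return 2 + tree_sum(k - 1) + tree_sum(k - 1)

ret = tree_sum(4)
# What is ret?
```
Call trace (a repeated sub-call is expanded the first time; later identical calls just restate its return value):
tree_sum(k=4)
  tree_sum(k=3)
    tree_sum(k=2)
      tree_sum(k=1)
        tree_sum(k=0)
        -> return 2
        tree_sum(k=0)
        -> return 2
      -> return 6
      tree_sum(k=1) -> return 6  (same call as traced above)
    -> return 14
    tree_sum(k=2) -> return 14  (same call as traced above)
  -> return 30
  tree_sum(k=3) -> return 30  (same call as traced above)
-> return 62

Final answer: 62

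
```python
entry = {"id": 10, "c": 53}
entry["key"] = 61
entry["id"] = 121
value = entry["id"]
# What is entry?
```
Trace:
  entry={'id': 10, 'c': 53}
  entry={'id': 10, 'c': 53, 'key': 61}
  entry={'id': 121, 'c': 53, 'key': 61}
  entry={'id': 121, 'c': 53, 'key': 61}, value=121

Final answer: {'id': 121, 'c': 53, 'key': 61}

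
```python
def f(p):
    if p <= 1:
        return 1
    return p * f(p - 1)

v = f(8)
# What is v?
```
Call trace:
f(p=8)
  f(p=7)
    f(p=6)
      f(p=5)
        f(p=4)
          f(p=3)
            f(p=2)
              f(p=1)
              -> return 1
            -> return 2
          -> return 6
        -> return 24
      -> return 120
    -> return 720
  -> return 5040
-> return 40320

Final answer: 40320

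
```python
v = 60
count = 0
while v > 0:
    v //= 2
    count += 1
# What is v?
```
Trace:
  v=60
  v=60, count=0
  v=30, count=1
  v=15, count=2
  v=7, count=3
  v=3, count=4
  v=1, count=5
  v=0, count=6

Final answer: 0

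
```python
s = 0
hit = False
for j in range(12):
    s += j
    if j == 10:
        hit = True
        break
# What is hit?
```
Trace:
  s=0
  s=0, hit=False
  s=0, hit=False, j=0
  s=1, hit=False, j=1
  s=3, hit=False, j=2
  s=6, hit=False, j=3
  s=10, hit=False, j=4
  s=15, hit=False, j=5
  s=21, hit=False, j=6
  s=28, hit=False, j=7
  s=36, hit=False, j=8
  s=45, hit=False, j=9
  s=55, hit=True, j=10

Final answer: True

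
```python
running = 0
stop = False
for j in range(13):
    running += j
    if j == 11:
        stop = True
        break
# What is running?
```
Trace:
  running=0
  running=0, stop=False
  running=0, stop=False, j=0
  running=1, stop=False, j=1
  running=3, stop=False, j=2
  running=6, stop=False, j=3
  running=10, stop=False, j=4
  running=15, stop=False, j=5
  running=21, stop=False, j=6
  running=28, stop=False, j=7
  running=36, stop=False, j=8
  running=45, stop=False, j=9
  running=55, stop=False, j=10
  running=66, stop=True, j=11

Final answer: 66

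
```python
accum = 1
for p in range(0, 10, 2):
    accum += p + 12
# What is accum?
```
Trace:
  accum=1
  accum=13, p=0
  accum=27, p=2
  accum=43, p=4
  accum=61, p=6
  accum=81, p=8

Final answer: 81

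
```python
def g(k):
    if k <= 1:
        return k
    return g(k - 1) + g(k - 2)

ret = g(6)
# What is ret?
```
Call trace (a repeated sub-call is expanded the first time; later identical calls just restate its return value):
g(k=6)
  g(k=5)
    g(k=4)
      g(k=3)
        g(k=2)
          g(k=1)
          -> return 1
          g(k=0)
          -> return 0
        -> return 1
        g(k=1)
        -> return 1
      -> return 2
      g(k=2) -> return 1  (same call as traced above)
    -> return 3
    g(k=3) -> return 2  (same call as traced above)
  -> return 5
  g(k=4) -> return 3  (same call as traced above)
-> return 8

Final answer: 8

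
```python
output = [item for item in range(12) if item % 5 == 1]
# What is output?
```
Trace:
  item=0
  item=1
  item=2
  item=3
  item=4
  item=5
  item=6
  item=7
  item=8
  item=9
  item=10
  item=11
  output=[1, 6, 11]

Final answer: [1, 6, 11]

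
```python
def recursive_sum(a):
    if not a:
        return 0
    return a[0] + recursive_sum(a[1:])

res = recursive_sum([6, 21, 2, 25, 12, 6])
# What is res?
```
Call trace:
recursive_sum(a=[6, 21, 2, 25, 12, 6])
  recursive_sum(a=[21, 2, 25, 12, 6])
    recursive_sum(a=[2, 25, 12, 6])
      recursive_sum(a=[25, 12, 6])
        recursive_sum(a=[12, 6])
          recursive_sum(a=[6])
            recursive_sum(a=[])
            -> return 0
          -> return 6
        -> return 18
      -> return 43
    -> return 45
  -> return 66
-> return 72

Final answer: 72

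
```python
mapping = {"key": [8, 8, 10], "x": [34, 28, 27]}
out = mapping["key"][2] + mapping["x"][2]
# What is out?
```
Trace:
  mapping={'key': [8, 8, 10], 'x': [34, 28, 27]}
  mapping={'key': [8, 8, 10], 'x': [34, 28, 27]}, out=37

Final answer: 37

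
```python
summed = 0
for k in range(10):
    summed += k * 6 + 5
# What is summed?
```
Trace:
  summed=0
  summed=5, k=0
  summed=16, k=1
  summed=33, k=2
  summed=56, k=3
  summed=85, k=4
  summed=120, k=5
  summed=161, k=6
  summed=208, k=7
  summed=261, k=8
  summed=320, k=9

Final answer: 320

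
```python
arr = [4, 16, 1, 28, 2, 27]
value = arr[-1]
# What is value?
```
Trace:
  arr=[4, 16, 1, 28, 2, 27]
  arr=[4, 16, 1, 28, 2, 27], value=27

Final answer: 27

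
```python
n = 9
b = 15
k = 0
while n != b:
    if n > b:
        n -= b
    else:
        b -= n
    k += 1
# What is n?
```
Trace:
  n=9
  n=9, b=15
  n=9, b=15, k=0
  n=9, b=6, k=1
  n=3, b=6, k=2
  n=3, b=3, k=3

Final answer: 3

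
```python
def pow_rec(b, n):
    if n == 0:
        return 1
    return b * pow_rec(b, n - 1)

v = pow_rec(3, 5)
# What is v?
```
Call trace:
pow_rec(b=3, n=5)
  pow_rec(b=3, n=4)
    pow_rec(b=3, n=3)
      pow_rec(b=3, n=2)
        pow_rec(b=3, n=1)
          pow_rec(b=3, n=0)
          -> return 1
        -> return 3
      -> return 9
    -> return 27
  -> return 81
-> return 243

Final answer: 243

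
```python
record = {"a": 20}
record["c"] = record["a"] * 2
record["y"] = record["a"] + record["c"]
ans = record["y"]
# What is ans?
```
Trace:
  record={'a': 20}
  record={'a': 20, 'c': 40}
  record={'a': 20, 'c': 40, 'y': 60}
  record={'a': 20, 'c': 40, 'y': 60}, ans=60

Final answer: 60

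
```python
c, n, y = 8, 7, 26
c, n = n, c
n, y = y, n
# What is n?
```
Trace:
  c=8, n=7, y=26
  c=7, n=8, y=26
  c=7, n=26, y=8

Final answer: 26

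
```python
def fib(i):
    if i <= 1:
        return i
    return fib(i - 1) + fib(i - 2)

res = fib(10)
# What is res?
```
Call trace (a repeated sub-call is expanded the first time; later identical calls just restate its return value):
fib(i=10)
  fib(i=9)
    fib(i=8)
      fib(i=7)
        fib(i=6)
          fib(i=5)
            fib(i=4)
              fib(i=3)
                fib(i=2)
                  fib(i=1)
                  -> return 1
                  fib(i=0)
                  -> return 0
                -> return 1
                fib(i=1)
                -> return 1
              -> return 2
              fib(i=2) -> return 1  (same call as traced above)
            -> return 3
            fib(i=3) -> return 2  (same call as traced above)
          -> return 5
          fib(i=4) -> return 3  (same call as traced above)
        -> return 8
        fib(i=5) -> return 5  (same call as traced above)
      -> return 13
      fib(i=6) -> return 8  (same call as traced above)
    -> return 21
    fib(i=7) -> return 13  (same call as traced above)
  -> return 34
  fib(i=8) -> return 21  (same call as traced above)
-> return 55

Final answer: 55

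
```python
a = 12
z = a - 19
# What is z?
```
Trace:
  a=12
  a=12, z=-7

Final answer: -7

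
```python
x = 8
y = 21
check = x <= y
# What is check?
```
Trace:
  x=8
  x=8, y=21
  x=8, y=21, check=True

Final answer: True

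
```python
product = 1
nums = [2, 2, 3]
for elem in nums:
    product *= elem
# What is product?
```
Trace:
  product=1
  product=2, elem=2
  product=4, elem=2
  product=12, elem=3

Final answer: 12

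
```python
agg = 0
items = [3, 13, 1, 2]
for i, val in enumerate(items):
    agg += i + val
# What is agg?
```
Trace:
  agg=0
  agg=3, i=0, val=3
  agg=17, i=1, val=13
  agg=20, i=2, val=1
  agg=25, i=3, val=2

Final answer: 25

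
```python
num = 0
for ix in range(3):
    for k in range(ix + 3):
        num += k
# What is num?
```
Trace:
  num=0
  num=0, ix=0, k=0
  num=1, ix=0, k=1
  num=3, ix=0, k=2
  num=3, ix=1, k=0
  num=4, ix=1, k=1
  num=6, ix=1, k=2
  num=9, ix=1, k=3
  num=9, ix=2, k=0
  num=10, ix=2, k=1
  num=12, ix=2, k=2
  num=15, ix=2, k=3
  num=19, ix=2, k=4

Final answer: 19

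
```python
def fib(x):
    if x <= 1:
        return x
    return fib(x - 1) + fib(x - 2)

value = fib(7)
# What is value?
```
Call trace (a repeated sub-call is expanded the first time; later identical calls just restate its return value):
fib(x=7)
  fib(x=6)
    fib(x=5)
      fib(x=4)
        fib(x=3)
          fib(x=2)
            fib(x=1)
            -> return 1
            fib(x=0)
            -> return 0
          -> return 1
          fib(x=1)
          -> return 1
        -> return 2
        fib(x=2) -> return 1  (same call as traced above)
      -> return 3
      fib(x=3) -> return 2  (same call as traced above)
    -> return 5
    fib(x=4) -> return 3  (same call as traced above)
  -> return 8
  fib(x=5) -> return 5  (same call as traced above)
-> return 13

Final answer: 13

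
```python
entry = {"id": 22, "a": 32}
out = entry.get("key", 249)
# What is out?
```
Trace:
  entry={'id': 22, 'a': 32}
  entry={'id': 22, 'a': 32}, out=249

Final answer: 249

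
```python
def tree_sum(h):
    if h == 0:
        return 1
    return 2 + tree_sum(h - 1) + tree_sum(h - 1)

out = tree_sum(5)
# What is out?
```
Call trace (a repeated sub-call is expanded the first time; later identical calls just restate its return value):
tree_sum(h=5)
  tree_sum(h=4)
    tree_sum(h=3)
      tree_sum(h=2)
        tree_sum(h=1)
          tree_sum(h=0)
          -> return 1
          tree_sum(h=0)
          -> return 1
        -> return 4
        tree_sum(h=1) -> return 4  (same call as traced above)
      -> return 10
      tree_sum(h=2) -> return 10  (same call as traced above)
    -> return 22
    tree_sum(h=3) -> return 22  (same call as traced above)
  -> return 46
  tree_sum(h=4) -> return 46  (same call as traced above)
-> return 94

Final answer: 94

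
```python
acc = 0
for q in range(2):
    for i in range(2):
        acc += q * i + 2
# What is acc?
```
Trace:
  acc=0
  acc=2, q=0, i=0
  acc=4, q=0, i=1
  acc=6, q=1, i=0
  acc=9, q=1, i=1

Final answer: 9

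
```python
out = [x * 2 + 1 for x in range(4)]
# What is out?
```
Trace:
  x=0
  x=1
  x=2
  x=3
  out=[1, 3, 5, 7]

Final answer: [1, 3, 5, 7]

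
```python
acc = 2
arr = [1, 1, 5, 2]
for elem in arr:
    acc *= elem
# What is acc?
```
Trace:
  acc=2
  acc=2, elem=1
  acc=2, elem=1
  acc=10, elem=5
  acc=20, elem=2

Final answer: 20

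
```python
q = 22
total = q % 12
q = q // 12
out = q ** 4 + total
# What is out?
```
Trace:
  q=22
  q=22, total=10
  q=1, total=10
  q=1, total=10, out=11

Final answer: 11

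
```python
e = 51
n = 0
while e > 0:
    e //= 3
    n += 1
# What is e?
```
Trace:
  e=51
  e=51, n=0
  e=17, n=1
  e=5, n=2
  e=1, n=3
  e=0, n=4

Final answer: 0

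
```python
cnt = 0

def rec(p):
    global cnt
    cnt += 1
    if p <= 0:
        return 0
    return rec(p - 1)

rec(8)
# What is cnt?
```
Call trace:
rec(p=8)
  rec(p=7)
    rec(p=6)
      rec(p=5)
        rec(p=4)
          rec(p=3)
            rec(p=2)
              rec(p=1)
                rec(p=0)
                -> return 0
              -> return 0
            -> return 0
          -> return 0
        -> return 0
      -> return 0
    -> return 0
  -> return 0
-> return 0

cnt is incremented once per call. rec is entered once for each p = 8, 7, 6, 5, 4, 3, 2, 1, 0 (the p <= 0 call returns without recursing), i.e. 8 + 1 calls.
cnt = 9

Final answer: 9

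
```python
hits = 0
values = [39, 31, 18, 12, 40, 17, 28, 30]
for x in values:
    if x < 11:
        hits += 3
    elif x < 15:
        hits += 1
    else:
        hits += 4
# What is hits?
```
Trace:
  hits=0
  hits=4, x=39
  hits=8, x=31
  hits=12, x=18
  hits=13, x=12
  hits=17, x=40
  hits=21, x=17
  hits=25, x=28
  hits=29, x=30

Final answer: 29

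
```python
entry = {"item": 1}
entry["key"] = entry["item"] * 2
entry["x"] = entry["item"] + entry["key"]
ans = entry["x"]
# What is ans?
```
Trace:
  entry={'item': 1}
  entry={'item': 1, 'key': 2}
  entry={'item': 1, 'key': 2, 'x': 3}
  entry={'item': 1, 'key': 2, 'x': 3}, ans=3

Final answer: 3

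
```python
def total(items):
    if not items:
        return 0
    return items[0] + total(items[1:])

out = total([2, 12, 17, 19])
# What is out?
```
Call trace:
total(items=[2, 12, 17, 19])
  total(items=[12, 17, 19])
    total(items=[17, 19])
      total(items=[19])
        total(items=[])
        -> return 0
      -> return 19
    -> return 36
  -> return 48
-> return 50

Final answer: 50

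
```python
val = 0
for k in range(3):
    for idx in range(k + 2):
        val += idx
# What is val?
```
Trace:
  val=0
  val=0, k=0, idx=0
  val=1, k=0, idx=1
  val=1, k=1, idx=0
  val=2, k=1, idx=1
  val=4, k=1, idx=2
  val=4, k=2, idx=0
  val=5, k=2, idx=1
  val=7, k=2, idx=2
  val=10, k=2, idx=3

Final answer: 10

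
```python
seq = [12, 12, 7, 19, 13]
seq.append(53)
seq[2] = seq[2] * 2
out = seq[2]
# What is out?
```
Trace:
  seq=[12, 12, 7, 19, 13]
  seq=[12, 12, 7, 19, 13, 53]
  seq=[12, 12, 14, 19, 13, 53]
  seq=[12, 12, 14, 19, 13, 53], out=14

Final answer: 14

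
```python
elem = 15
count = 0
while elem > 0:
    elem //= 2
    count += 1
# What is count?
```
Trace:
  elem=15
  elem=15, count=0
  elem=7, count=1
  elem=3, count=2
  elem=1, count=3
  elem=0, count=4

Final answer: 4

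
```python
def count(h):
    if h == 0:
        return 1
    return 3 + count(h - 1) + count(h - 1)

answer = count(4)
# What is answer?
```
Call trace (a repeated sub-call is expanded the first time; later identical calls just restate its return value):
count(h=4)
  count(h=3)
    count(h=2)
      count(h=1)
        count(h=0)
        -> return 1
        count(h=0)
        -> return 1
      -> return 5
      count(h=1) -> return 5  (same call as traced above)
    -> return 13
    count(h=2) -> return 13  (same call as traced above)
  -> return 29
  count(h=3) -> return 29  (same call as traced above)
-> return 61

Final answer: 61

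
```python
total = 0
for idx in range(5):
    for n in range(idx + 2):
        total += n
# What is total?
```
Trace:
  total=0
  total=0, idx=0, n=0
  total=1, idx=0, n=1
  total=1, idx=1, n=0
  total=2, idx=1, n=1
  total=4, idx=1, n=2
  total=4, idx=2, n=0
  total=5, idx=2, n=1
  total=7, idx=2, n=2
  total=10, idx=2, n=3
  total=10, idx=3, n=0
  total=11, idx=3, n=1
  total=13, idx=3, n=2
  total=16, idx=3, n=3
  total=20, idx=3, n=4
  total=20, idx=4, n=0
  total=21, idx=4, n=1
  total=23, idx=4, n=2
  total=26, idx=4, n=3
  total=30, idx=4, n=4
  total=35, idx=4, n=5

Final answer: 35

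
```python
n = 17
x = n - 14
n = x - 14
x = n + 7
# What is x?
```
Trace:
  n=17
  n=17, x=3
  n=-11, x=3
  n=-11, x=-4

Final answer: -4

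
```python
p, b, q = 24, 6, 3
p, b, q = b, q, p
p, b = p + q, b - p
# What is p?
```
Trace:
  p=24, b=6, q=3
  p=6, b=3, q=24
  p=30, b=-3, q=24

Final answer: 30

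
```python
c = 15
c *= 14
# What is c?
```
Trace:
  c=15
  c=210

Final answer: 210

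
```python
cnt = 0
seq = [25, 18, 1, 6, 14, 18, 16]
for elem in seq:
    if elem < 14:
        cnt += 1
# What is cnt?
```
Trace:
  cnt=0
  cnt=0, elem=25
  cnt=0, elem=18
  cnt=1, elem=1
  cnt=2, elem=6
  cnt=2, elem=14
  cnt=2, elem=18
  cnt=2, elem=16

Final answer: 2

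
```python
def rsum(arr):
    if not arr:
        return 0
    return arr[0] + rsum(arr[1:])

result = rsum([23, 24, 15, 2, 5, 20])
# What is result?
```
Call trace:
rsum(arr=[23, 24, 15, 2, 5, 20])
  rsum(arr=[24, 15, 2, 5, 20])
    rsum(arr=[15, 2, 5, 20])
      rsum(arr=[2, 5, 20])
        rsum(arr=[5, 20])
          rsum(arr=[20])
            rsum(arr=[])
            -> return 0
          -> return 20
        -> return 25
      -> return 27
    -> return 42
  -> return 66
-> return 89

Final answer: 89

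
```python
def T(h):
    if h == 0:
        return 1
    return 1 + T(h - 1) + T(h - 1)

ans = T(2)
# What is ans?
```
Call trace (a repeated sub-call is expanded the first time; later identical calls just restate its return value):
T(h=2)
  T(h=1)
    T(h=0)
    -> return 1
    T(h=0)
    -> return 1
  -> return 3
  T(h=1) -> return 3  (same call as traced above)
-> return 7

Final answer: 7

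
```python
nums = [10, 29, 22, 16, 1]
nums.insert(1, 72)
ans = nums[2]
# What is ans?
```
Trace:
  nums=[10, 29, 22, 16, 1]
  nums=[10, 72, 29, 22, 16, 1]
  nums=[10, 72, 29, 22, 16, 1], ans=29

Final answer: 29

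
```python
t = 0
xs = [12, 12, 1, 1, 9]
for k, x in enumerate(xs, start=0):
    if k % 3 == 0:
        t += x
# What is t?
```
Trace:
  t=0
  t=12, k=0, x=12
  t=12, k=1, x=12
  t=12, k=2, x=1
  t=13, k=3, x=1
  t=13, k=4, x=9

Final answer: 13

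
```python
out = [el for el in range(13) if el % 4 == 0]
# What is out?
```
Trace:
  el=0
  el=1
  el=2
  el=3
  el=4
  el=5
  el=6
  el=7
  el=8
  el=9
  el=10
  el=11
  el=12
  out=[0, 4, 8, 12]

Final answer: [0, 4, 8, 12]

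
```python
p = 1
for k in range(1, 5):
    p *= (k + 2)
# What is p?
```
Trace:
  p=1
  p=3, k=1
  p=12, k=2
  p=60, k=3
  p=360, k=4

Final answer: 360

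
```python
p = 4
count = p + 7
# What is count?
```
Trace:
  p=4
  p=4, count=11

Final answer: 11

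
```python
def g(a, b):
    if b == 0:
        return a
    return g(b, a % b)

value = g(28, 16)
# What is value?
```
Call trace:
g(a=28, b=16)
  g(a=16, b=12)
    g(a=12, b=4)
      g(a=4, b=0)
      -> return 4
    -> return 4
  -> return 4
-> return 4

Final answer: 4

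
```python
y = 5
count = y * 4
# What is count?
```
Trace:
  y=5
  y=5, count=20

Final answer: 20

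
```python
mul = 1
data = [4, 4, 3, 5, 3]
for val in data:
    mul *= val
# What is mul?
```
Trace:
  mul=1
  mul=4, val=4
  mul=16, val=4
  mul=48, val=3
  mul=240, val=5
  mul=720, val=3

Final answer: 720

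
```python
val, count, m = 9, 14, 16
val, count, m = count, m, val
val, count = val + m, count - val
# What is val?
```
Trace:
  val=9, count=14, m=16
  val=14, count=16, m=9
  val=23, count=2, m=9

Final answer: 23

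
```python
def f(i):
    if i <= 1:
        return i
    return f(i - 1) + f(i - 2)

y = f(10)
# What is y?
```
Call trace (a repeated sub-call is expanded the first time; later identical calls just restate its return value):
f(i=10)
  f(i=9)
    f(i=8)
      f(i=7)
        f(i=6)
          f(i=5)
            f(i=4)
              f(i=3)
                f(i=2)
                  f(i=1)
                  -> return 1
                  f(i=0)
                  -> return 0
                -> return 1
                f(i=1)
                -> return 1
              -> return 2
              f(i=2) -> return 1  (same call as traced above)
            -> return 3
            f(i=3) -> return 2  (same call as traced above)
          -> return 5
          f(i=4) -> return 3  (same call as traced above)
        -> return 8
        f(i=5) -> return 5  (same call as traced above)
      -> return 13
      f(i=6) -> return 8  (same call as traced above)
    -> return 21
    f(i=7) -> return 13  (same call as traced above)
  -> return 34
  f(i=8) -> return 21  (same call as traced above)
-> return 55

Final answer: 55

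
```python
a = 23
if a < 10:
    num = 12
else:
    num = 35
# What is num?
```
Trace:
  a=23
  a=23, num=35

Final answer: 35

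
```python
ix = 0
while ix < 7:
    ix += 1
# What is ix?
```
Trace:
  ix=0
  ix=1
  ix=2
  ix=3
  ix=4
  ix=5
  ix=6
  ix=7

Final answer: 7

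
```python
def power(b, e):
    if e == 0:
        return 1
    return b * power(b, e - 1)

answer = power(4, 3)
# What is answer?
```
Call trace:
power(b=4, e=3)
  power(b=4, e=2)
    power(b=4, e=1)
      power(b=4, e=0)
      -> return 1
    -> return 4
  -> return 16
-> return 64

Final answer: 64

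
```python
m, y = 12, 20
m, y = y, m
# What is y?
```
Trace:
  m=12, y=20
  m=20, y=12

Final answer: 12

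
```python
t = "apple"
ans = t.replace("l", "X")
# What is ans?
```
Trace:
  t='apple'
  t='apple', ans='appXe'

Final answer: 'appXe'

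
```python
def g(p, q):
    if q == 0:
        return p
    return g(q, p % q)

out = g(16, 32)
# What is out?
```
Call trace:
g(p=16, q=32)
  g(p=32, q=16)
    g(p=16, q=0)
    -> return 16
  -> return 16
-> return 16

Final answer: 16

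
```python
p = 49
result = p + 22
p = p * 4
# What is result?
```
Trace:
  p=49
  p=49, result=71
  p=196, result=71

Final answer: 71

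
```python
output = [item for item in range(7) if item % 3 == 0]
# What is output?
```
Trace:
  item=0
  item=1
  item=2
  item=3
  item=4
  item=5
  item=6
  output=[0, 3, 6]

Final answer: [0, 3, 6]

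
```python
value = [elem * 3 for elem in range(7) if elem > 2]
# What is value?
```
Trace:
  elem=0
  elem=1
  elem=2
  elem=3
  elem=4
  elem=5
  elem=6
  value=[9, 12, 15, 18]

Final answer: [9, 12, 15, 18]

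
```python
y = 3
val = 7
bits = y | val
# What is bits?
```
Trace:
  y=3
  y=3, val=7
  y=3, val=7, bits=7

Final answer: 7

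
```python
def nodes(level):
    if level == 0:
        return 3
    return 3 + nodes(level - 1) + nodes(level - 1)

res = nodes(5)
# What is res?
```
Call trace (a repeated sub-call is expanded the first time; later identical calls just restate its return value):
nodes(level=5)
  nodes(level=4)
    nodes(level=3)
      nodes(level=2)
        nodes(level=1)
          nodes(level=0)
          -> return 3
          nodes(level=0)
          -> return 3
        -> return 9
        nodes(level=1) -> return 9  (same call as traced above)
      -> return 21
      nodes(level=2) -> return 21  (same call as traced above)
    -> return 45
    nodes(level=3) -> return 45  (same call as traced above)
  -> return 93
  nodes(level=4) -> return 93  (same call as traced above)
-> return 189

Final answer: 189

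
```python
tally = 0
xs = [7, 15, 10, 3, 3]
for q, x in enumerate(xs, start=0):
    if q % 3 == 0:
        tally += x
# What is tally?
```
Trace:
  tally=0
  tally=7, q=0, x=7
  tally=7, q=1, x=15
  tally=7, q=2, x=10
  tally=10, q=3, x=3
  tally=10, q=4, x=3

Final answer: 10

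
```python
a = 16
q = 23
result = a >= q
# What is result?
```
Trace:
  a=16
  a=16, q=23
  a=16, q=23, result=False

Final answer: False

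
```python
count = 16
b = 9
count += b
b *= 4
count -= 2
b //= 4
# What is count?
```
Trace:
  count=16
  count=16, b=9
  count=25, b=9
  count=25, b=36
  count=23, b=36
  count=23, b=9

Final answer: 23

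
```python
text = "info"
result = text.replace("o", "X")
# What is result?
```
Trace:
  text='info'
  text='info', result='infX'

Final answer: 'infX'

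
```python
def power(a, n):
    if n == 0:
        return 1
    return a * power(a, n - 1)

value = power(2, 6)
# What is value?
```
Call trace:
power(a=2, n=6)
  power(a=2, n=5)
    power(a=2, n=4)
      power(a=2, n=3)
        power(a=2, n=2)
          power(a=2, n=1)
            power(a=2, n=0)
            -> return 1
          -> return 2
        -> return 4
      -> return 8
    -> return 16
  -> return 32
-> return 64

Final answer: 64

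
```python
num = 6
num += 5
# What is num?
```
Trace:
  num=6
  num=11

Final answer: 11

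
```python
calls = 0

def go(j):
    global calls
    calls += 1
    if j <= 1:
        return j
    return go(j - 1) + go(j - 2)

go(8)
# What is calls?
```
Call trace (a repeated sub-call is expanded the first time; later identical calls just restate its return value):
go(j=8)
  go(j=7)
    go(j=6)
      go(j=5)
        go(j=4)
          go(j=3)
            go(j=2)
              go(j=1)
              -> return 1
              go(j=0)
              -> return 0
            -> return 1
            go(j=1)
            -> return 1
          -> return 2
          go(j=2) -> return 1  (same call as traced above)
        -> return 3
        go(j=3) -> return 2  (same call as traced above)
      -> return 5
      go(j=4) -> return 3  (same call as traced above)
    -> return 8
    go(j=5) -> return 5  (same call as traced above)
  -> return 13
  go(j=6) -> return 8  (same call as traced above)
-> return 21

calls is incremented once per call, so count the calls in each subtree. Let C(j) = number of calls made by go(j).
C(0) = C(1) = 1 (base case, no recursion); C(j) = 1 + C(j - 1) + C(j - 2) otherwise.
C(2) = 1 + C(1) + C(0) = 1 + 1 + 1 = 3
C(3) = 1 + C(2) + C(1) = 1 + 3 + 1 = 5
C(4) = 1 + C(3) + C(2) = 1 + 5 + 3 = 9
C(5) = 1 + C(4) + C(3) = 1 + 9 + 5 = 15
C(6) = 1 + C(5) + C(4) = 1 + 15 + 9 = 25
C(7) = 1 + C(6) + C(5) = 1 + 25 + 15 = 41
C(8) = 1 + C(7) + C(6) = 1 + 41 + 25 = 67
calls = C(8) = 67

Final answer: 67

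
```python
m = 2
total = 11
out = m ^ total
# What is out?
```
Trace:
  m=2
  m=2, total=11
  m=2, total=11, out=9

Final answer: 9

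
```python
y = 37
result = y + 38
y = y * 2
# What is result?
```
Trace:
  y=37
  y=37, result=75
  y=74, result=75

Final answer: 75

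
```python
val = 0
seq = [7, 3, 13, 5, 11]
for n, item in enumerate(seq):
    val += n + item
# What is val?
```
Trace:
  val=0
  val=7, n=0, item=7
  val=11, n=1, item=3
  val=26, n=2, item=13
  val=34, n=3, item=5
  val=49, n=4, item=11

Final answer: 49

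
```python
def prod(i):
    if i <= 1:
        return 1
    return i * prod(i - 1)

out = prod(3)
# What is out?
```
Call trace:
prod(i=3)
  prod(i=2)
    prod(i=1)
    -> return 1
  -> return 2
-> return 6

Final answer: 6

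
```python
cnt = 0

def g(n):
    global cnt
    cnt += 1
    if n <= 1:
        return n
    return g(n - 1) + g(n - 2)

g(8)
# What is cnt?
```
Call trace (a repeated sub-call is expanded the first time; later identical calls just restate its return value):
g(n=8)
  g(n=7)
    g(n=6)
      g(n=5)
        g(n=4)
          g(n=3)
            g(n=2)
              g(n=1)
              -> return 1
              g(n=0)
              -> return 0
            -> return 1
            g(n=1)
            -> return 1
          -> return 2
          g(n=2) -> return 1  (same call as traced above)
        -> return 3
        g(n=3) -> return 2  (same call as traced above)
      -> return 5
      g(n=4) -> return 3  (same call as traced above)
    -> return 8
    g(n=5) -> return 5  (same call as traced above)
  -> return 13
  g(n=6) -> return 8  (same call as traced above)
-> return 21

cnt is incremented once per call, so count the calls in each subtree. Let C(n) = number of calls made by g(n).
C(0) = C(1) = 1 (base case, no recursion); C(n) = 1 + C(n - 1) + C(n - 2) otherwise.
C(2) = 1 + C(1) + C(0) = 1 + 1 + 1 = 3
C(3) = 1 + C(2) + C(1) = 1 + 3 + 1 = 5
C(4) = 1 + C(3) + C(2) = 1 + 5 + 3 = 9
C(5) = 1 + C(4) + C(3) = 1 + 9 + 5 = 15
C(6) = 1 + C(5) + C(4) = 1 + 15 + 9 = 25
C(7) = 1 + C(6) + C(5) = 1 + 25 + 15 = 41
C(8) = 1 + C(7) + C(6) = 1 + 41 + 25 = 67
cnt = C(8) = 67

Final answer: 67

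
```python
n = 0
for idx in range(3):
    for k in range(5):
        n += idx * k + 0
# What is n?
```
Trace:
  n=0
  n=0, idx=0, k=0
  n=0, idx=0, k=1
  n=0, idx=0, k=2
  n=0, idx=0, k=3
  n=0, idx=0, k=4
  n=0, idx=1, k=0
  n=1, idx=1, k=1
  n=3, idx=1, k=2
  n=6, idx=1, k=3
  n=10, idx=1, k=4
  n=10, idx=2, k=0
  n=12, idx=2, k=1
  n=16, idx=2, k=2
  n=22, idx=2, k=3
  n=30, idx=2, k=4

Final answer: 30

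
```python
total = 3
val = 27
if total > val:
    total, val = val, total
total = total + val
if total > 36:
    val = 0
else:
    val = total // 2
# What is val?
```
Trace:
  total=3
  total=3, val=27
  total=3, val=27
  total=30, val=27
  total=30, val=15

Final answer: 15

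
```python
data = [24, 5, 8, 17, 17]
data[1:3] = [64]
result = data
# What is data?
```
Trace:
  data=[24, 5, 8, 17, 17]
  data=[24, 64, 17, 17]
  data=[24, 64, 17, 17], result=[24, 64, 17, 17]

Final answer: [24, 64, 17, 17]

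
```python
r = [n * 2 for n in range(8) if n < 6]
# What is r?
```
Trace:
  n=0
  n=1
  n=2
  n=3
  n=4
  n=5
  n=6
  n=7
  r=[0, 2, 4, 6, 8, 10]

Final answer: [0, 2, 4, 6, 8, 10]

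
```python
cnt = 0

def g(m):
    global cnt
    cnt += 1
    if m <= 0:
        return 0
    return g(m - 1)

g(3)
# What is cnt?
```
Call trace:
g(m=3)
  g(m=2)
    g(m=1)
      g(m=0)
      -> return 0
    -> return 0
  -> return 0
-> return 0

cnt is incremented once per call. g is entered once for each m = 3, 2, 1, 0 (the m <= 0 call returns without recursing), i.e. 3 + 1 calls.
cnt = 4

Final answer: 4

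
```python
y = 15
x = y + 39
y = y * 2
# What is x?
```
Trace:
  y=15
  y=15, x=54
  y=30, x=54

Final answer: 54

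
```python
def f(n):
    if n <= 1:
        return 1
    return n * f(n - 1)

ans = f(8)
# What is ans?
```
Call trace:
f(n=8)
  f(n=7)
    f(n=6)
      f(n=5)
        f(n=4)
          f(n=3)
            f(n=2)
              f(n=1)
              -> return 1
            -> return 2
          -> return 6
        -> return 24
      -> return 120
    -> return 720
  -> return 5040
-> return 40320

Final answer: 40320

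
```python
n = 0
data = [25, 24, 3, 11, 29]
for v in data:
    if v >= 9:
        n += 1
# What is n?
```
Trace:
  n=0
  n=1, v=25
  n=2, v=24
  n=2, v=3
  n=3, v=11
  n=4, v=29

Final answer: 4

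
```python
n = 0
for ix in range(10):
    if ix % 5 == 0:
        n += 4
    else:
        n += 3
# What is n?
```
Trace:
  n=0
  n=4, ix=0
  n=7, ix=1
  n=10, ix=2
  n=13, ix=3
  n=16, ix=4
  n=20, ix=5
  n=23, ix=6
  n=26, ix=7
  n=29, ix=8
  n=32, ix=9

Final answer: 32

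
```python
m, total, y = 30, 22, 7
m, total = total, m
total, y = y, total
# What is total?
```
Trace:
  m=30, total=22, y=7
  m=22, total=30, y=7
  m=22, total=7, y=30

Final answer: 7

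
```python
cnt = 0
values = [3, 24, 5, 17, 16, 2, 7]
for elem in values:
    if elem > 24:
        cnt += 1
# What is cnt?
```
Trace:
  cnt=0
  cnt=0, elem=3
  cnt=0, elem=24
  cnt=0, elem=5
  cnt=0, elem=17
  cnt=0, elem=16
  cnt=0, elem=2
  cnt=0, elem=7

Final answer: 0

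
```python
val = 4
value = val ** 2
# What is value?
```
Trace:
  val=4
  val=4, value=16

Final answer: 16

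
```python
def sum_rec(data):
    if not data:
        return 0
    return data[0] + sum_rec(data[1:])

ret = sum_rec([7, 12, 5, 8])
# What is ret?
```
Call trace:
sum_rec(data=[7, 12, 5, 8])
  sum_rec(data=[12, 5, 8])
    sum_rec(data=[5, 8])
      sum_rec(data=[8])
        sum_rec(data=[])
        -> return 0
      -> return 8
    -> return 13
  -> return 25
-> return 32

Final answer: 32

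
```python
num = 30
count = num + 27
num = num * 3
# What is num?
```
Trace:
  num=30
  num=30, count=57
  num=90, count=57

Final answer: 90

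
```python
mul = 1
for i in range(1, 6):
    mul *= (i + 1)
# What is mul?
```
Trace:
  mul=1
  mul=2, i=1
  mul=6, i=2
  mul=24, i=3
  mul=120, i=4
  mul=720, i=5

Final answer: 720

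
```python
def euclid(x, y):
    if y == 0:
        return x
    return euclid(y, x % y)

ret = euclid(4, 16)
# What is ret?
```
Call trace:
euclid(x=4, y=16)
  euclid(x=16, y=4)
    euclid(x=4, y=0)
    -> return 4
  -> return 4
-> return 4

Final answer: 4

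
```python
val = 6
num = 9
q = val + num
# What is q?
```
Trace:
  val=6
  val=6, num=9
  val=6, num=9, q=15

Final answer: 15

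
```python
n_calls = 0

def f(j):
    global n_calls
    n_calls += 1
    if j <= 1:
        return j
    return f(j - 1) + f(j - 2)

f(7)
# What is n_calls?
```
Call trace (a repeated sub-call is expanded the first time; later identical calls just restate its return value):
f(j=7)
  f(j=6)
    f(j=5)
      f(j=4)
        f(j=3)
          f(j=2)
            f(j=1)
            -> return 1
            f(j=0)
            -> return 0
          -> return 1
          f(j=1)
          -> return 1
        -> return 2
        f(j=2) -> return 1  (same call as traced above)
      -> return 3
      f(j=3) -> return 2  (same call as traced above)
    -> return 5
    f(j=4) -> return 3  (same call as traced above)
  -> return 8
  f(j=5) -> return 5  (same call as traced above)
-> return 13

n_calls is incremented once per call, so count the calls in each subtree. Let C(j) = number of calls made by f(j).
C(0) = C(1) = 1 (base case, no recursion); C(j) = 1 + C(j - 1) + C(j - 2) otherwise.
C(2) = 1 + C(1) + C(0) = 1 + 1 + 1 = 3
C(3) = 1 + C(2) + C(1) = 1 + 3 + 1 = 5
C(4) = 1 + C(3) + C(2) = 1 + 5 + 3 = 9
C(5) = 1 + C(4) + C(3) = 1 + 9 + 5 = 15
C(6) = 1 + C(5) + C(4) = 1 + 15 + 9 = 25
C(7) = 1 + C(6) + C(5) = 1 + 25 + 15 = 41
n_calls = C(7) = 41

Final answer: 41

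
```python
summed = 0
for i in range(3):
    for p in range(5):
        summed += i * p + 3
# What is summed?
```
Trace:
  summed=0
  summed=3, i=0, p=0
  summed=6, i=0, p=1
  summed=9, i=0, p=2
  summed=12, i=0, p=3
  summed=15, i=0, p=4
  summed=18, i=1, p=0
  summed=22, i=1, p=1
  summed=27, i=1, p=2
  summed=33, i=1, p=3
  summed=40, i=1, p=4
  summed=43, i=2, p=0
  summed=48, i=2, p=1
  summed=55, i=2, p=2
  summed=64, i=2, p=3
  summed=75, i=2, p=4

Final answer: 75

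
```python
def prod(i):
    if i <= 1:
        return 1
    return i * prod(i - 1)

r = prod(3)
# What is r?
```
Call trace:
prod(i=3)
  prod(i=2)
    prod(i=1)
    -> return 1
  -> return 2
-> return 6

Final answer: 6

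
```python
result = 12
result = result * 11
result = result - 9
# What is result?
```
Trace:
  result=12
  result=132
  result=123

Final answer: 123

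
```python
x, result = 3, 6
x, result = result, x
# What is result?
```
Trace:
  x=3, result=6
  x=6, result=3

Final answer: 3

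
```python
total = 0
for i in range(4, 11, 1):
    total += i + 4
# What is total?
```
Trace:
  total=0
  total=8, i=4
  total=17, i=5
  total=27, i=6
  total=38, i=7
  total=50, i=8
  total=63, i=9
  total=77, i=10

Final answer: 77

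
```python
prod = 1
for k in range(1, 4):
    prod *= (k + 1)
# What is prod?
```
Trace:
  prod=1
  prod=2, k=1
  prod=6, k=2
  prod=24, k=3

Final answer: 24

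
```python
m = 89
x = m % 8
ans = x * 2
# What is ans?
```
Trace:
  m=89
  m=89, x=1
  m=89, x=1, ans=2

Final answer: 2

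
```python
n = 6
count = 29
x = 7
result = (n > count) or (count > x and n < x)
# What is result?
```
Trace:
  n=6
  n=6, count=29
  n=6, count=29, x=7
  n=6, count=29, x=7, result=True

Final answer: True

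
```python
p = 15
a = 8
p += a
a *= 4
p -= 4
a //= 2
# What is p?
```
Trace:
  p=15
  p=15, a=8
  p=23, a=8
  p=23, a=32
  p=19, a=32
  p=19, a=16

Final answer: 19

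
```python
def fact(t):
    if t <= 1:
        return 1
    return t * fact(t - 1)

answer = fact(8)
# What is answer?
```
Call trace:
fact(t=8)
  fact(t=7)
    fact(t=6)
      fact(t=5)
        fact(t=4)
          fact(t=3)
            fact(t=2)
              fact(t=1)
              -> return 1
            -> return 2
          -> return 6
        -> return 24
      -> return 120
    -> return 720
  -> return 5040
-> return 40320

Final answer: 40320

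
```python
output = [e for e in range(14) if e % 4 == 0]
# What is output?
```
Trace:
  e=0
  e=1
  e=2
  e=3
  e=4
  e=5
  e=6
  e=7
  e=8
  e=9
  e=10
  e=11
  e=12
  e=13
  output=[0, 4, 8, 12]

Final answer: [0, 4, 8, 12]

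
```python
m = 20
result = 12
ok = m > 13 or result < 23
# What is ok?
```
Trace:
  m=20
  m=20, result=12
  m=20, result=12, ok=True

Final answer: True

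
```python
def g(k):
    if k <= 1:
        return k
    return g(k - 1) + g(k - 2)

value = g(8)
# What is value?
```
Call trace (a repeated sub-call is expanded the first time; later identical calls just restate its return value):
g(k=8)
  g(k=7)
    g(k=6)
      g(k=5)
        g(k=4)
          g(k=3)
            g(k=2)
              g(k=1)
              -> return 1
              g(k=0)
              -> return 0
            -> return 1
            g(k=1)
            -> return 1
          -> return 2
          g(k=2) -> return 1  (same call as traced above)
        -> return 3
        g(k=3) -> return 2  (same call as traced above)
      -> return 5
      g(k=4) -> return 3  (same call as traced above)
    -> return 8
    g(k=5) -> return 5  (same call as traced above)
  -> return 13
  g(k=6) -> return 8  (same call as traced above)
-> return 21

Final answer: 21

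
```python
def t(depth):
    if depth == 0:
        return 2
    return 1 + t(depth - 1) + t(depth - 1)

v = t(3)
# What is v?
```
Call trace (a repeated sub-call is expanded the first time; later identical calls just restate its return value):
t(depth=3)
  t(depth=2)
    t(depth=1)
      t(depth=0)
      -> return 2
      t(depth=0)
      -> return 2
    -> return 5
    t(depth=1) -> return 5  (same call as traced above)
  -> return 11
  t(depth=2) -> return 11  (same call as traced above)
-> return 23

Final answer: 23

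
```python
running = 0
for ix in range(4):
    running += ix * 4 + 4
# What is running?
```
Trace:
  running=0
  running=4, ix=0
  running=12, ix=1
  running=24, ix=2
  running=40, ix=3

Final answer: 40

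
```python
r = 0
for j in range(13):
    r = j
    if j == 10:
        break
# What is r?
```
Trace:
  r=0
  r=0, j=0
  r=1, j=1
  r=2, j=2
  r=3, j=3
  r=4, j=4
  r=5, j=5
  r=6, j=6
  r=7, j=7
  r=8, j=8
  r=9, j=9
  r=10, j=10

Final answer: 10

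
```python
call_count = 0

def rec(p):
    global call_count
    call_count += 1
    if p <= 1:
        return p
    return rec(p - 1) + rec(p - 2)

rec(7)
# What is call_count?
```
Call trace (a repeated sub-call is expanded the first time; later identical calls just restate its return value):
rec(p=7)
  rec(p=6)
    rec(p=5)
      rec(p=4)
        rec(p=3)
          rec(p=2)
            rec(p=1)
            -> return 1
            rec(p=0)
            -> return 0
          -> return 1
          rec(p=1)
          -> return 1
        -> return 2
        rec(p=2) -> return 1  (same call as traced above)
      -> return 3
      rec(p=3) -> return 2  (same call as traced above)
    -> return 5
    rec(p=4) -> return 3  (same call as traced above)
  -> return 8
  rec(p=5) -> return 5  (same call as traced above)
-> return 13

call_count is incremented once per call, so count the calls in each subtree. Let C(p) = number of calls made by rec(p).
C(0) = C(1) = 1 (base case, no recursion); C(p) = 1 + C(p - 1) + C(p - 2) otherwise.
C(2) = 1 + C(1) + C(0) = 1 + 1 + 1 = 3
C(3) = 1 + C(2) + C(1) = 1 + 3 + 1 = 5
C(4) = 1 + C(3) + C(2) = 1 + 5 + 3 = 9
C(5) = 1 + C(4) + C(3) = 1 + 9 + 5 = 15
C(6) = 1 + C(5) + C(4) = 1 + 15 + 9 = 25
C(7) = 1 + C(6) + C(5) = 1 + 25 + 15 = 41
call_count = C(7) = 41

Final answer: 41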